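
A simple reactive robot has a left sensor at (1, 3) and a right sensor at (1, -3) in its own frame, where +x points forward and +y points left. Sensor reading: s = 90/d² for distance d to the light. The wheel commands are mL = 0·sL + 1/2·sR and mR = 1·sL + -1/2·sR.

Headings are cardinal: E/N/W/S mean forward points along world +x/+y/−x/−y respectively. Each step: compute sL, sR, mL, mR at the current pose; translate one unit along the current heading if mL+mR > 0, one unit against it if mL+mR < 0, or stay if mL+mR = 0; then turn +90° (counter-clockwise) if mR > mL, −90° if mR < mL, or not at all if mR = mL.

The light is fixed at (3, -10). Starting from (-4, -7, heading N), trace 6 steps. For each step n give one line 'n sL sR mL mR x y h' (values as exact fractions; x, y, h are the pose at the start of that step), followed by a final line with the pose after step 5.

n=0: pose=(-4,-7,N); sL=45/58, sR=45/16; mL=45/32, mR=-585/928; mL+mR=45/58 → advance +1; mR−mL=-945/464 → turn -1·90°
n=1: pose=(-4,-6,E); sL=18/17, sR=90/37; mL=45/37, mR=-99/629; mL+mR=18/17 → advance +1; mR−mL=-864/629 → turn -1·90°
n=2: pose=(-3,-6,S); sL=5, sR=1; mL=1/2, mR=9/2; mL+mR=5 → advance +1; mR−mL=4 → turn +1·90°
n=3: pose=(-3,-7,E); sL=90/61, sR=18/5; mL=9/5, mR=-99/305; mL+mR=90/61 → advance +1; mR−mL=-648/305 → turn -1·90°
n=4: pose=(-2,-7,S); sL=45/4, sR=45/34; mL=45/68, mR=180/17; mL+mR=45/4 → advance +1; mR−mL=675/68 → turn +1·90°
n=5: pose=(-2,-8,E); sL=90/41, sR=90/17; mL=45/17, mR=-315/697; mL+mR=90/41 → advance +1; mR−mL=-2160/697 → turn -1·90°

0 45/58 45/16 45/32 -585/928 -4 -7 N
1 18/17 90/37 45/37 -99/629 -4 -6 E
2 5 1 1/2 9/2 -3 -6 S
3 90/61 18/5 9/5 -99/305 -3 -7 E
4 45/4 45/34 45/68 180/17 -2 -7 S
5 90/41 90/17 45/17 -315/697 -2 -8 E
final -1 -8 S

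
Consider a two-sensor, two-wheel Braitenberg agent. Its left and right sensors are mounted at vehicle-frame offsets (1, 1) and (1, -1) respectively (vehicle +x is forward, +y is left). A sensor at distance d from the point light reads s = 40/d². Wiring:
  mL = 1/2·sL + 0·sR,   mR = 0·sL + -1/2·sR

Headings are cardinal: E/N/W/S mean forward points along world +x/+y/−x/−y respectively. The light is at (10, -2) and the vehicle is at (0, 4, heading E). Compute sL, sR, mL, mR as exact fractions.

left sensor world pos  = (1, 5); dL² = 130
right sensor world pos = (1, 3); dR² = 106
sL = 40/130 = 4/13
sR = 40/106 = 20/53
mL = 1/2·sL + 0·sR = 2/13
mR = 0·sL + -1/2·sR = -10/53

4/13 20/53 2/13 -10/53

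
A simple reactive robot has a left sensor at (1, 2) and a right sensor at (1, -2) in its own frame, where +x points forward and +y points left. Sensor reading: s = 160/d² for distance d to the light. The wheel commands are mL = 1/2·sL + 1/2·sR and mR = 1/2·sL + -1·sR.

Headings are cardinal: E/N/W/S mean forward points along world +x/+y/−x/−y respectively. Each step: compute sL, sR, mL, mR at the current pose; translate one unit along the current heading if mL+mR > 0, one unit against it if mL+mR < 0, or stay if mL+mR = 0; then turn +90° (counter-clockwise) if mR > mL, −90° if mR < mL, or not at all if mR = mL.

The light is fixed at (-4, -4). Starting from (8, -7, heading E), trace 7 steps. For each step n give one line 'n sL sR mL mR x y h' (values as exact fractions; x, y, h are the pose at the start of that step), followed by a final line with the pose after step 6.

0 16/17 80/97 1456/1649 -584/1649 8 -7 E
1 160/241 160/137 30240/33017 -27600/33017 9 -7 S
2 8/9 40/37 328/333 -212/333 9 -8 W
3 160/109 32/41 5024/4469 -208/4469 8 -8 N
4 16/17 80/97 1456/1649 -584/1649 8 -7 E
5 160/241 160/137 30240/33017 -27600/33017 9 -7 S
6 8/9 40/37 328/333 -212/333 9 -8 W
final 8 -8 N

n=0: pose=(8,-7,E); sL=16/17, sR=80/97; mL=1456/1649, mR=-584/1649; mL+mR=872/1649 → advance +1; mR−mL=-120/97 → turn -1·90°
n=1: pose=(9,-7,S); sL=160/241, sR=160/137; mL=30240/33017, mR=-27600/33017; mL+mR=2640/33017 → advance +1; mR−mL=-240/137 → turn -1·90°
n=2: pose=(9,-8,W); sL=8/9, sR=40/37; mL=328/333, mR=-212/333; mL+mR=116/333 → advance +1; mR−mL=-60/37 → turn -1·90°
n=3: pose=(8,-8,N); sL=160/109, sR=32/41; mL=5024/4469, mR=-208/4469; mL+mR=4816/4469 → advance +1; mR−mL=-48/41 → turn -1·90°
n=4: pose=(8,-7,E); sL=16/17, sR=80/97; mL=1456/1649, mR=-584/1649; mL+mR=872/1649 → advance +1; mR−mL=-120/97 → turn -1·90°
n=5: pose=(9,-7,S); sL=160/241, sR=160/137; mL=30240/33017, mR=-27600/33017; mL+mR=2640/33017 → advance +1; mR−mL=-240/137 → turn -1·90°
n=6: pose=(9,-8,W); sL=8/9, sR=40/37; mL=328/333, mR=-212/333; mL+mR=116/333 → advance +1; mR−mL=-60/37 → turn -1·90°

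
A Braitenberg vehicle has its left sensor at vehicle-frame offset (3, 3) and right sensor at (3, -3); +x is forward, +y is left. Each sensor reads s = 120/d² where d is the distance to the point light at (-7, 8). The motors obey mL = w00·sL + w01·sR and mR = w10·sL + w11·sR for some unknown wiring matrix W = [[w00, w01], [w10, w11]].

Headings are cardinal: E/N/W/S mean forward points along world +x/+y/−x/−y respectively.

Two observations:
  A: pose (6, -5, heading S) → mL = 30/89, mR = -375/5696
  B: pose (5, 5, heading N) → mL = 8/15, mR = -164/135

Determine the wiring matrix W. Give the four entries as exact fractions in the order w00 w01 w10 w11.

0 1 -1 1/2

obs A: pose=(6,-5,S) → sL=15/64, sR=30/89, mL=30/89, mR=-375/5696
obs B: pose=(5,5,N) → sL=40/27, sR=8/15, mL=8/15, mR=-164/135
sensor matrix S = [[15/64, 30/89], [40/27, 8/15]]; det S = -2399/6408
solve [mL_A; mL_B] = S·[w00; w01] and [mR_A; mR_B] = S·[w10; w11]:
  w00 = 0, w01 = 1, w10 = -1, w11 = 1/2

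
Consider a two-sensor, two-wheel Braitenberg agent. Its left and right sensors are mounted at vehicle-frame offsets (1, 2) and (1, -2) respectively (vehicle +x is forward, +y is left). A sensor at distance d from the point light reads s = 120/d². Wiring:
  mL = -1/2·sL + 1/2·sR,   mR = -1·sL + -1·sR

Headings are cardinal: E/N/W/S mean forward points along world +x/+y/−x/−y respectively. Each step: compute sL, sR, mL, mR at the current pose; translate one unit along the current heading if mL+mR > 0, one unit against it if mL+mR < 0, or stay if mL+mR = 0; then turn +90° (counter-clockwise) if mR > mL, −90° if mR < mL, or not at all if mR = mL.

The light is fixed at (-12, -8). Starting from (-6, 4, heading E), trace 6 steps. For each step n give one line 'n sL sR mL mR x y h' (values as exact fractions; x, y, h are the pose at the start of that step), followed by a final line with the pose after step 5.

0 24/49 120/149 1152/7301 -9456/7301 -6 4 E
1 12/17 12/13 24/221 -360/221 -7 4 S
2 120/137 120/241 -6240/33017 -45360/33017 -7 5 W
3 30/53 6/13 -36/689 -708/689 -6 5 N
4 24/49 120/149 1152/7301 -9456/7301 -6 4 E
5 12/17 12/13 24/221 -360/221 -7 4 S
final -7 5 W

n=0: pose=(-6,4,E); sL=24/49, sR=120/149; mL=1152/7301, mR=-9456/7301; mL+mR=-8304/7301 → advance -1; mR−mL=-10608/7301 → turn -1·90°
n=1: pose=(-7,4,S); sL=12/17, sR=12/13; mL=24/221, mR=-360/221; mL+mR=-336/221 → advance -1; mR−mL=-384/221 → turn -1·90°
n=2: pose=(-7,5,W); sL=120/137, sR=120/241; mL=-6240/33017, mR=-45360/33017; mL+mR=-51600/33017 → advance -1; mR−mL=-39120/33017 → turn -1·90°
n=3: pose=(-6,5,N); sL=30/53, sR=6/13; mL=-36/689, mR=-708/689; mL+mR=-744/689 → advance -1; mR−mL=-672/689 → turn -1·90°
n=4: pose=(-6,4,E); sL=24/49, sR=120/149; mL=1152/7301, mR=-9456/7301; mL+mR=-8304/7301 → advance -1; mR−mL=-10608/7301 → turn -1·90°
n=5: pose=(-7,4,S); sL=12/17, sR=12/13; mL=24/221, mR=-360/221; mL+mR=-336/221 → advance -1; mR−mL=-384/221 → turn -1·90°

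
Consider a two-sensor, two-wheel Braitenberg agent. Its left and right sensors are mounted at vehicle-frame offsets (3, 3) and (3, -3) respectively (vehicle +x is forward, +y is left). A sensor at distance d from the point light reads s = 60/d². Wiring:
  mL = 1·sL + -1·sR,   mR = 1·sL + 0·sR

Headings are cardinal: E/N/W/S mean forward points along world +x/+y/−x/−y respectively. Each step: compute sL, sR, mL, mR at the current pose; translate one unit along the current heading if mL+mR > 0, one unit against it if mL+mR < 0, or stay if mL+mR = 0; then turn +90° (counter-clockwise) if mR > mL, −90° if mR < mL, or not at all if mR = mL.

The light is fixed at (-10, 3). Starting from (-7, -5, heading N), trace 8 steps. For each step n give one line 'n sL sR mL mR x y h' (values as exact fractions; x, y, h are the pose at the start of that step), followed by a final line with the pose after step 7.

0 12/5 60/61 432/305 12/5 -7 -5 N
1 3/5 15/4 -63/20 3/5 -7 -4 W
2 60/149 60/101 -2880/15049 60/149 -6 -4 S
3 30/37 6/17 288/629 30/37 -6 -5 E
4 60/29 60/89 3600/2581 60/29 -5 -5 N
5 15/26 3 -63/26 15/26 -5 -4 W
6 60/181 60/109 -4320/19729 60/181 -4 -4 S
7 30/53 30/101 1440/5353 30/53 -4 -5 E
final -3 -5 N

n=0: pose=(-7,-5,N); sL=12/5, sR=60/61; mL=432/305, mR=12/5; mL+mR=1164/305 → advance +1; mR−mL=60/61 → turn +1·90°
n=1: pose=(-7,-4,W); sL=3/5, sR=15/4; mL=-63/20, mR=3/5; mL+mR=-51/20 → advance -1; mR−mL=15/4 → turn +1·90°
n=2: pose=(-6,-4,S); sL=60/149, sR=60/101; mL=-2880/15049, mR=60/149; mL+mR=3180/15049 → advance +1; mR−mL=60/101 → turn +1·90°
n=3: pose=(-6,-5,E); sL=30/37, sR=6/17; mL=288/629, mR=30/37; mL+mR=798/629 → advance +1; mR−mL=6/17 → turn +1·90°
n=4: pose=(-5,-5,N); sL=60/29, sR=60/89; mL=3600/2581, mR=60/29; mL+mR=8940/2581 → advance +1; mR−mL=60/89 → turn +1·90°
n=5: pose=(-5,-4,W); sL=15/26, sR=3; mL=-63/26, mR=15/26; mL+mR=-24/13 → advance -1; mR−mL=3 → turn +1·90°
n=6: pose=(-4,-4,S); sL=60/181, sR=60/109; mL=-4320/19729, mR=60/181; mL+mR=2220/19729 → advance +1; mR−mL=60/109 → turn +1·90°
n=7: pose=(-4,-5,E); sL=30/53, sR=30/101; mL=1440/5353, mR=30/53; mL+mR=4470/5353 → advance +1; mR−mL=30/101 → turn +1·90°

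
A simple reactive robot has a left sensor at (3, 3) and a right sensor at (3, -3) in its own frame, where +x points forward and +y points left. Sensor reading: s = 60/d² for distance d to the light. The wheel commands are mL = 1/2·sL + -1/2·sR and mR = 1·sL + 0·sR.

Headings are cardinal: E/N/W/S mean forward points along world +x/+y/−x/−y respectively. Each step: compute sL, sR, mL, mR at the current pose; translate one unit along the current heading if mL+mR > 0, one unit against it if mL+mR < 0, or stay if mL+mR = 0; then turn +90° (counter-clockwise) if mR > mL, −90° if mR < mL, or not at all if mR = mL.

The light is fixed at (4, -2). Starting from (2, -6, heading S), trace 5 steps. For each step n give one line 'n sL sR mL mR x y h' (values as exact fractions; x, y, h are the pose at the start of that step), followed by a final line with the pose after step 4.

n=0: pose=(2,-6,S); sL=6/5, sR=30/37; mL=36/185, mR=6/5; mL+mR=258/185 → advance +1; mR−mL=186/185 → turn +1·90°
n=1: pose=(2,-7,E); sL=12, sR=12/13; mL=72/13, mR=12; mL+mR=228/13 → advance +1; mR−mL=84/13 → turn +1·90°
n=2: pose=(3,-7,N); sL=3, sR=15/2; mL=-9/4, mR=3; mL+mR=3/4 → advance +1; mR−mL=21/4 → turn +1·90°
n=3: pose=(3,-6,W); sL=12/13, sR=60/17; mL=-288/221, mR=12/13; mL+mR=-84/221 → advance -1; mR−mL=492/221 → turn +1·90°
n=4: pose=(4,-6,S); sL=30/29, sR=30/29; mL=0, mR=30/29; mL+mR=30/29 → advance +1; mR−mL=30/29 → turn +1·90°

0 6/5 30/37 36/185 6/5 2 -6 S
1 12 12/13 72/13 12 2 -7 E
2 3 15/2 -9/4 3 3 -7 N
3 12/13 60/17 -288/221 12/13 3 -6 W
4 30/29 30/29 0 30/29 4 -6 S
final 4 -7 E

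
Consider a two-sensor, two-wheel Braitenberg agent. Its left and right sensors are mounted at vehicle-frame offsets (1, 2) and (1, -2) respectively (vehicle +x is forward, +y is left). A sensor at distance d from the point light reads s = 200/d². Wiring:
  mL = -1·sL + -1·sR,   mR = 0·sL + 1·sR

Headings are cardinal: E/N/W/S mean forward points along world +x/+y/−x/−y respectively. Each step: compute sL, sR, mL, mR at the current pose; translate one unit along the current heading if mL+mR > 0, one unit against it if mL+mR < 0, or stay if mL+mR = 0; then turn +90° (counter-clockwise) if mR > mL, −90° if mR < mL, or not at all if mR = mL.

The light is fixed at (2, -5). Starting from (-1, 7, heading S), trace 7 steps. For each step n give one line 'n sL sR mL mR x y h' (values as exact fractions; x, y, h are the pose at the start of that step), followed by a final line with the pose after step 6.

n=0: pose=(-1,7,S); sL=100/61, sR=100/73; mL=-13400/4453, mR=100/73; mL+mR=-100/61 → advance -1; mR−mL=19500/4453 → turn +1·90°
n=1: pose=(-1,8,E); sL=200/229, sR=8/5; mL=-2832/1145, mR=8/5; mL+mR=-200/229 → advance -1; mR−mL=4664/1145 → turn +1·90°
n=2: pose=(-2,8,N); sL=25/29, sR=1; mL=-54/29, mR=1; mL+mR=-25/29 → advance -1; mR−mL=83/29 → turn +1·90°
n=3: pose=(-2,7,W); sL=8/5, sR=200/221; mL=-2768/1105, mR=200/221; mL+mR=-8/5 → advance -1; mR−mL=3768/1105 → turn +1·90°
n=4: pose=(-1,7,S); sL=100/61, sR=100/73; mL=-13400/4453, mR=100/73; mL+mR=-100/61 → advance -1; mR−mL=19500/4453 → turn +1·90°
n=5: pose=(-1,8,E); sL=200/229, sR=8/5; mL=-2832/1145, mR=8/5; mL+mR=-200/229 → advance -1; mR−mL=4664/1145 → turn +1·90°
n=6: pose=(-2,8,N); sL=25/29, sR=1; mL=-54/29, mR=1; mL+mR=-25/29 → advance -1; mR−mL=83/29 → turn +1·90°

0 100/61 100/73 -13400/4453 100/73 -1 7 S
1 200/229 8/5 -2832/1145 8/5 -1 8 E
2 25/29 1 -54/29 1 -2 8 N
3 8/5 200/221 -2768/1105 200/221 -2 7 W
4 100/61 100/73 -13400/4453 100/73 -1 7 S
5 200/229 8/5 -2832/1145 8/5 -1 8 E
6 25/29 1 -54/29 1 -2 8 N
final -2 7 W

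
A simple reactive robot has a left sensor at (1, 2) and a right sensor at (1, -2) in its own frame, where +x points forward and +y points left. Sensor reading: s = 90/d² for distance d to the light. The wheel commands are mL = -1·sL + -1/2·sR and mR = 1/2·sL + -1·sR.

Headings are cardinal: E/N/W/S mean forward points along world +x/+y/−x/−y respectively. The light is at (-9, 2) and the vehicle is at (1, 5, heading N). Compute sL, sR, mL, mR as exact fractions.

9/8 9/16 -45/32 0

left sensor world pos  = (-1, 6); dL² = 80
right sensor world pos = (3, 6); dR² = 160
sL = 90/80 = 9/8
sR = 90/160 = 9/16
mL = -1·sL + -1/2·sR = -45/32
mR = 1/2·sL + -1·sR = 0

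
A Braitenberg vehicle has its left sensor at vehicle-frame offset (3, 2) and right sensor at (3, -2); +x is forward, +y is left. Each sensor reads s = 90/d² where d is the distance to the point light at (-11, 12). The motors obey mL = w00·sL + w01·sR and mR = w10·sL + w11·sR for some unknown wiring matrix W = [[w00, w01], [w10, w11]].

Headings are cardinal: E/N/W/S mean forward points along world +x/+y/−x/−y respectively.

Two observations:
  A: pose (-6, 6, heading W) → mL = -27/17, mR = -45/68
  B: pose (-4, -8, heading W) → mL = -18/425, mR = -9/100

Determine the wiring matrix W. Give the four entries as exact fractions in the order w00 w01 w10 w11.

obs A: pose=(-6,6,W) → sL=45/34, sR=9/2, mL=-27/17, mR=-45/68
obs B: pose=(-4,-8,W) → sL=9/50, sR=9/34, mL=-18/425, mR=-9/100
sensor matrix S = [[45/34, 9/2], [9/50, 9/34]]; det S = -3321/7225
solve [mL_A; mL_B] = S·[w00; w01] and [mR_A; mR_B] = S·[w10; w11]:
  w00 = 1/2, w01 = -1/2, w10 = -1/2, w11 = 0

1/2 -1/2 -1/2 0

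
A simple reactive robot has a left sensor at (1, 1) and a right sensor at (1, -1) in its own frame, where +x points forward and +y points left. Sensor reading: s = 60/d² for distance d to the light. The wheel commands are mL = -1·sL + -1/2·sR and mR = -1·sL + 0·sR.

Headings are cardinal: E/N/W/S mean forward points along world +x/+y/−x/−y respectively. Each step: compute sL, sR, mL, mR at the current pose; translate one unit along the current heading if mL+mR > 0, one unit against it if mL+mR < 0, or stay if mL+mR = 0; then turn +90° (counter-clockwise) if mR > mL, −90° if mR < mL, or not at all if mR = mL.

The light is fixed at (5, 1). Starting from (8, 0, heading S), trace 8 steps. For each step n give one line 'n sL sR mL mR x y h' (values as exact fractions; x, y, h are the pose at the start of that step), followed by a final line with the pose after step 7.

n=0: pose=(8,0,S); sL=3, sR=15/2; mL=-27/4, mR=-3; mL+mR=-39/4 → advance -1; mR−mL=15/4 → turn +1·90°
n=1: pose=(8,1,E); sL=60/17, sR=60/17; mL=-90/17, mR=-60/17; mL+mR=-150/17 → advance -1; mR−mL=30/17 → turn +1·90°
n=2: pose=(7,1,N); sL=30, sR=6; mL=-33, mR=-30; mL+mR=-63 → advance -1; mR−mL=3 → turn +1·90°
n=3: pose=(7,0,W); sL=12, sR=60; mL=-42, mR=-12; mL+mR=-54 → advance -1; mR−mL=30 → turn +1·90°
n=4: pose=(8,0,S); sL=3, sR=15/2; mL=-27/4, mR=-3; mL+mR=-39/4 → advance -1; mR−mL=15/4 → turn +1·90°
n=5: pose=(8,1,E); sL=60/17, sR=60/17; mL=-90/17, mR=-60/17; mL+mR=-150/17 → advance -1; mR−mL=30/17 → turn +1·90°
n=6: pose=(7,1,N); sL=30, sR=6; mL=-33, mR=-30; mL+mR=-63 → advance -1; mR−mL=3 → turn +1·90°
n=7: pose=(7,0,W); sL=12, sR=60; mL=-42, mR=-12; mL+mR=-54 → advance -1; mR−mL=30 → turn +1·90°

0 3 15/2 -27/4 -3 8 0 S
1 60/17 60/17 -90/17 -60/17 8 1 E
2 30 6 -33 -30 7 1 N
3 12 60 -42 -12 7 0 W
4 3 15/2 -27/4 -3 8 0 S
5 60/17 60/17 -90/17 -60/17 8 1 E
6 30 6 -33 -30 7 1 N
7 12 60 -42 -12 7 0 W
final 8 0 S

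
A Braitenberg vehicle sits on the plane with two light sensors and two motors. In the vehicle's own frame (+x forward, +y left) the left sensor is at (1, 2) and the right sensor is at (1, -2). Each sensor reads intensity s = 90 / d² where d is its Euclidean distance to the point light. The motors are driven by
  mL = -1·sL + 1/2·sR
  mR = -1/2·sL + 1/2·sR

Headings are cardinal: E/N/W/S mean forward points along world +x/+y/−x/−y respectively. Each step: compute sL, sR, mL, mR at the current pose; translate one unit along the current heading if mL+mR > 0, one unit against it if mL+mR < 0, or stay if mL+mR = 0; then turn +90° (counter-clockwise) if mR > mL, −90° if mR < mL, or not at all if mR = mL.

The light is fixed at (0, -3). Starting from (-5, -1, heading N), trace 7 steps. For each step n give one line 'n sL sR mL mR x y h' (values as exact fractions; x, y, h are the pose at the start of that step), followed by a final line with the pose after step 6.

0 45/29 5 55/58 50/29 -5 -1 N
1 90/37 90/61 -3825/2257 -1080/2257 -5 0 W
2 45/4 9/4 -81/8 -9/2 -4 0 S
3 2 90/13 19/13 32/13 -4 1 E
4 9/5 45/13 -9/130 54/65 -3 1 N
5 18/5 18/13 -189/65 -72/65 -3 2 W
6 45/8 45/16 -135/32 -45/32 -2 2 S
final -2 3 E

n=0: pose=(-5,-1,N); sL=45/29, sR=5; mL=55/58, mR=50/29; mL+mR=155/58 → advance +1; mR−mL=45/58 → turn +1·90°
n=1: pose=(-5,0,W); sL=90/37, sR=90/61; mL=-3825/2257, mR=-1080/2257; mL+mR=-4905/2257 → advance -1; mR−mL=45/37 → turn +1·90°
n=2: pose=(-4,0,S); sL=45/4, sR=9/4; mL=-81/8, mR=-9/2; mL+mR=-117/8 → advance -1; mR−mL=45/8 → turn +1·90°
n=3: pose=(-4,1,E); sL=2, sR=90/13; mL=19/13, mR=32/13; mL+mR=51/13 → advance +1; mR−mL=1 → turn +1·90°
n=4: pose=(-3,1,N); sL=9/5, sR=45/13; mL=-9/130, mR=54/65; mL+mR=99/130 → advance +1; mR−mL=9/10 → turn +1·90°
n=5: pose=(-3,2,W); sL=18/5, sR=18/13; mL=-189/65, mR=-72/65; mL+mR=-261/65 → advance -1; mR−mL=9/5 → turn +1·90°
n=6: pose=(-2,2,S); sL=45/8, sR=45/16; mL=-135/32, mR=-45/32; mL+mR=-45/8 → advance -1; mR−mL=45/16 → turn +1·90°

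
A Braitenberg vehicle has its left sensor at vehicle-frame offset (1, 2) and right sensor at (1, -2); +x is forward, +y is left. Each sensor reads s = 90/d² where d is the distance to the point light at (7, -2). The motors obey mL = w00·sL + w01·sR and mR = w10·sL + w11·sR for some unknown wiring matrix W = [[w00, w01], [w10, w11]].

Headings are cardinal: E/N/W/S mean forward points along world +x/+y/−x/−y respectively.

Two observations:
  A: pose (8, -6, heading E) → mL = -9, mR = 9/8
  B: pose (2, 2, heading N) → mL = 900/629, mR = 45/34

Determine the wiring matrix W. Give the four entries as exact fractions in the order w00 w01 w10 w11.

-1 1 0 1/2

obs A: pose=(8,-6,E) → sL=45/4, sR=9/4, mL=-9, mR=9/8
obs B: pose=(2,2,N) → sL=45/37, sR=45/17, mL=900/629, mR=45/34
sensor matrix S = [[45/4, 9/4], [45/37, 45/17]]; det S = 17010/629
solve [mL_A; mL_B] = S·[w00; w01] and [mR_A; mR_B] = S·[w10; w11]:
  w00 = -1, w01 = 1, w10 = 0, w11 = 1/2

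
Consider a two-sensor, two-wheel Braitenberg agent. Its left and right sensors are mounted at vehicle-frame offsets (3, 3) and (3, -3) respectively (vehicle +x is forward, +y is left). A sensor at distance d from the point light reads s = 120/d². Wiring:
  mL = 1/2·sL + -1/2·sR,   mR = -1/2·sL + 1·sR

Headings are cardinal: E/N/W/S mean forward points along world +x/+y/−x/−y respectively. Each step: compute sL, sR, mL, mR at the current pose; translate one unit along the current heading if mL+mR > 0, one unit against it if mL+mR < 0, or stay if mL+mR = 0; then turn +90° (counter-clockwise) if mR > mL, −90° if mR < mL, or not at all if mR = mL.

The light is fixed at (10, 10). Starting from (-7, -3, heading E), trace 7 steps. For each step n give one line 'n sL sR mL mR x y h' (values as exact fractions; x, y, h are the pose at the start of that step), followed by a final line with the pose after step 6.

0 15/37 30/113 585/8362 525/8362 -7 -3 E
1 24/85 120/617 2304/52445 2796/52445 -6 -3 S
2 12/29 60/229 504/6641 366/6641 -6 -4 E
3 120/433 120/613 10800/265429 15180/265429 -5 -4 S
4 5/12 10/39 25/312 5/104 -5 -5 E
5 24/89 120/613 2016/54557 3324/54557 -4 -5 S
6 12/29 60/241 576/6989 294/6989 -4 -6 E
final -3 -6 S

n=0: pose=(-7,-3,E); sL=15/37, sR=30/113; mL=585/8362, mR=525/8362; mL+mR=15/113 → advance +1; mR−mL=-30/4181 → turn -1·90°
n=1: pose=(-6,-3,S); sL=24/85, sR=120/617; mL=2304/52445, mR=2796/52445; mL+mR=60/617 → advance +1; mR−mL=492/52445 → turn +1·90°
n=2: pose=(-6,-4,E); sL=12/29, sR=60/229; mL=504/6641, mR=366/6641; mL+mR=30/229 → advance +1; mR−mL=-138/6641 → turn -1·90°
n=3: pose=(-5,-4,S); sL=120/433, sR=120/613; mL=10800/265429, mR=15180/265429; mL+mR=60/613 → advance +1; mR−mL=4380/265429 → turn +1·90°
n=4: pose=(-5,-5,E); sL=5/12, sR=10/39; mL=25/312, mR=5/104; mL+mR=5/39 → advance +1; mR−mL=-5/156 → turn -1·90°
n=5: pose=(-4,-5,S); sL=24/89, sR=120/613; mL=2016/54557, mR=3324/54557; mL+mR=60/613 → advance +1; mR−mL=1308/54557 → turn +1·90°
n=6: pose=(-4,-6,E); sL=12/29, sR=60/241; mL=576/6989, mR=294/6989; mL+mR=30/241 → advance +1; mR−mL=-282/6989 → turn -1·90°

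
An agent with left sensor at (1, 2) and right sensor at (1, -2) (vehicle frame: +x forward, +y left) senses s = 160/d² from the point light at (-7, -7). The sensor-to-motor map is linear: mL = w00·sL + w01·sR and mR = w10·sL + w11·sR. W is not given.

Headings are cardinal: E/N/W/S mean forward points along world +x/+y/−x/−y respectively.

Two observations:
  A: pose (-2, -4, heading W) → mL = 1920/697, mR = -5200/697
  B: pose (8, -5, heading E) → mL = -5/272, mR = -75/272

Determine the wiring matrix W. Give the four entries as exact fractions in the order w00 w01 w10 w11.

1/2 -1/2 -1 1/2

obs A: pose=(-2,-4,W) → sL=160/17, sR=160/41, mL=1920/697, mR=-5200/697
obs B: pose=(8,-5,E) → sL=10/17, sR=5/8, mL=-5/272, mR=-75/272
sensor matrix S = [[160/17, 160/41], [10/17, 5/8]]; det S = 2500/697
solve [mL_A; mL_B] = S·[w00; w01] and [mR_A; mR_B] = S·[w10; w11]:
  w00 = 1/2, w01 = -1/2, w10 = -1, w11 = 1/2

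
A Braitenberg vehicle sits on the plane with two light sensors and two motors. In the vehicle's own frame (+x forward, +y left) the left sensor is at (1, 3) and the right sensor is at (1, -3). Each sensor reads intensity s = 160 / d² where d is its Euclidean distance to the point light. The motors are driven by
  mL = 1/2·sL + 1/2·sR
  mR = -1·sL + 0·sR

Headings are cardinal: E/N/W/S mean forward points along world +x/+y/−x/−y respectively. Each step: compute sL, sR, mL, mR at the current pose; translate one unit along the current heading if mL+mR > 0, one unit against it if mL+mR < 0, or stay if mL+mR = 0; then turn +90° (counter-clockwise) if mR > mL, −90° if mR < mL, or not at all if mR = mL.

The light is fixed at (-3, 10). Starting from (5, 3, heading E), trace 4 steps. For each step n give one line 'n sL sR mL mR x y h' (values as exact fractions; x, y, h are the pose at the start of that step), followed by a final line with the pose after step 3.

n=0: pose=(5,3,E); sL=160/97, sR=160/181; mL=22240/17557, mR=-160/97; mL+mR=-6720/17557 → advance -1; mR−mL=-51200/17557 → turn -1·90°
n=1: pose=(4,3,S); sL=40/41, sR=2; mL=61/41, mR=-40/41; mL+mR=21/41 → advance +1; mR−mL=-101/41 → turn -1·90°
n=2: pose=(4,2,W); sL=160/157, sR=160/61; mL=17440/9577, mR=-160/157; mL+mR=7680/9577 → advance +1; mR−mL=-27200/9577 → turn -1·90°
n=3: pose=(3,2,N); sL=80/29, sR=16/13; mL=752/377, mR=-80/29; mL+mR=-288/377 → advance -1; mR−mL=-1792/377 → turn -1·90°

0 160/97 160/181 22240/17557 -160/97 5 3 E
1 40/41 2 61/41 -40/41 4 3 S
2 160/157 160/61 17440/9577 -160/157 4 2 W
3 80/29 16/13 752/377 -80/29 3 2 N
final 3 1 E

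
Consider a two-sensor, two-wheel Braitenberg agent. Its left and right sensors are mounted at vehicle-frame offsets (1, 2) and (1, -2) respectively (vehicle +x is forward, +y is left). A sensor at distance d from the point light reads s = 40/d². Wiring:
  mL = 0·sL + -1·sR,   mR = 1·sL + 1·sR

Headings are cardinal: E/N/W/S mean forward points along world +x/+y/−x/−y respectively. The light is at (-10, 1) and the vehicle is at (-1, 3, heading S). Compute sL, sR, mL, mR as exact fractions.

left sensor world pos  = (1, 2); dL² = 122
right sensor world pos = (-3, 2); dR² = 50
sL = 40/122 = 20/61
sR = 40/50 = 4/5
mL = 0·sL + -1·sR = -4/5
mR = 1·sL + 1·sR = 344/305

20/61 4/5 -4/5 344/305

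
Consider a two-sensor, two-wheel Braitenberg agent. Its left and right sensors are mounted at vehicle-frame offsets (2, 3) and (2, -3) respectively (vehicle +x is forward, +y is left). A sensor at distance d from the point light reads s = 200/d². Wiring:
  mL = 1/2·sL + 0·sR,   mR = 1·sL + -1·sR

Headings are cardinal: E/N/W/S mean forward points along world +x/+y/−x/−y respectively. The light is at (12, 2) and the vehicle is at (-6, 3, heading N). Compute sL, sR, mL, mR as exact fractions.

left sensor world pos  = (-9, 5); dL² = 450
right sensor world pos = (-3, 5); dR² = 234
sL = 200/450 = 4/9
sR = 200/234 = 100/117
mL = 1/2·sL + 0·sR = 2/9
mR = 1·sL + -1·sR = -16/39

4/9 100/117 2/9 -16/39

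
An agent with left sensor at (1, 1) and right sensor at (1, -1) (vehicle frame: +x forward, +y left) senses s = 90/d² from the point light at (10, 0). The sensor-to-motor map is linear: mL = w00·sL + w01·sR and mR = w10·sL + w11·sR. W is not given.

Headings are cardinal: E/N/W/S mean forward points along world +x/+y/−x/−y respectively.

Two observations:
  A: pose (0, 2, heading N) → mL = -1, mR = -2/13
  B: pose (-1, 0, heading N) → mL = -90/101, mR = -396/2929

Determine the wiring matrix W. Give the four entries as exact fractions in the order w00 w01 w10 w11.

0 -1 1/2 -1/2

obs A: pose=(0,2,N) → sL=9/13, sR=1, mL=-1, mR=-2/13
obs B: pose=(-1,0,N) → sL=18/29, sR=90/101, mL=-90/101, mR=-396/2929
sensor matrix S = [[9/13, 1], [18/29, 90/101]]; det S = -144/38077
solve [mL_A; mL_B] = S·[w00; w01] and [mR_A; mR_B] = S·[w10; w11]:
  w00 = 0, w01 = -1, w10 = 1/2, w11 = -1/2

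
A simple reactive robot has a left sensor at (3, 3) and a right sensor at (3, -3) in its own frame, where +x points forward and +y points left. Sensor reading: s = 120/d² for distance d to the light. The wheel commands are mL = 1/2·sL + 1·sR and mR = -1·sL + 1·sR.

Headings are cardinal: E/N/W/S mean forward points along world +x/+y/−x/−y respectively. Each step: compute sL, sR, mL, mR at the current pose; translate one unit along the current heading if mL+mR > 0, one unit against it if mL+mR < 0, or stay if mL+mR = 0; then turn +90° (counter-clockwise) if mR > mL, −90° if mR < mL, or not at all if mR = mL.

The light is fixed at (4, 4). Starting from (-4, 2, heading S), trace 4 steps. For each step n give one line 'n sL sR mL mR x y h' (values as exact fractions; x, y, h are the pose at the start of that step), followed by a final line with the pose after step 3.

n=0: pose=(-4,2,S); sL=12/5, sR=60/73; mL=738/365, mR=-576/365; mL+mR=162/365 → advance +1; mR−mL=-18/5 → turn -1·90°
n=1: pose=(-4,1,W); sL=120/157, sR=120/121; mL=26100/18997, mR=4320/18997; mL+mR=30420/18997 → advance +1; mR−mL=-180/157 → turn -1·90°
n=2: pose=(-5,1,N); sL=5/6, sR=10/3; mL=15/4, mR=5/2; mL+mR=25/4 → advance +1; mR−mL=-5/4 → turn -1·90°
n=3: pose=(-5,2,E); sL=120/37, sR=120/61; mL=8100/2257, mR=-2880/2257; mL+mR=5220/2257 → advance +1; mR−mL=-180/37 → turn -1·90°

0 12/5 60/73 738/365 -576/365 -4 2 S
1 120/157 120/121 26100/18997 4320/18997 -4 1 W
2 5/6 10/3 15/4 5/2 -5 1 N
3 120/37 120/61 8100/2257 -2880/2257 -5 2 E
final -4 2 S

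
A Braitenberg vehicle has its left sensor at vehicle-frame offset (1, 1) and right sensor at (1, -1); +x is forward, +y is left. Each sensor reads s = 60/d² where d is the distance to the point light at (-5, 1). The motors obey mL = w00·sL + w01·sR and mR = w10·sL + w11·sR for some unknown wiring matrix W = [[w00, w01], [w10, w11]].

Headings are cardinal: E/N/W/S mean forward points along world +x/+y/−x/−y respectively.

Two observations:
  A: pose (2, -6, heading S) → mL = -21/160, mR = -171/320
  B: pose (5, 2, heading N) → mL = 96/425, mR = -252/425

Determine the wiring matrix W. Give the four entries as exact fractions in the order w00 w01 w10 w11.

obs A: pose=(2,-6,S) → sL=15/32, sR=3/5, mL=-21/160, mR=-171/320
obs B: pose=(5,2,N) → sL=12/17, sR=12/25, mL=96/425, mR=-252/425
sensor matrix S = [[15/32, 3/5], [12/17, 12/25]]; det S = -27/136
solve [mL_A; mL_B] = S·[w00; w01] and [mR_A; mR_B] = S·[w10; w11]:
  w00 = 1, w01 = -1, w10 = -1/2, w11 = -1/2

1 -1 -1/2 -1/2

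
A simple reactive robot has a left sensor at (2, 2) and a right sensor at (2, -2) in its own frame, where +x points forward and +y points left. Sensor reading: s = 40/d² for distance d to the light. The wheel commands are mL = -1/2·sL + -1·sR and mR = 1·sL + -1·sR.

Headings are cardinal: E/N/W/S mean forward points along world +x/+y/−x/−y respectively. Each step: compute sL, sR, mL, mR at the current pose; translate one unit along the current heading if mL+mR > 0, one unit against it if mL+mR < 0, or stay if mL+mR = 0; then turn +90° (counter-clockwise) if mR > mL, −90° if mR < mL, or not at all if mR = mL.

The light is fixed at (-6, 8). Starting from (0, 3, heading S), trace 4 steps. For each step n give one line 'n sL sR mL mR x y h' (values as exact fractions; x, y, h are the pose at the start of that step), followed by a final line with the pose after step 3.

0 40/113 8/13 -1164/1469 -384/1469 0 3 S
1 10/17 2/5 -59/85 16/85 0 4 E
2 40/13 40/53 -1580/689 1600/689 -1 4 N
3 20/17 4 -78/17 -48/17 -1 5 W
final 0 5 S

n=0: pose=(0,3,S); sL=40/113, sR=8/13; mL=-1164/1469, mR=-384/1469; mL+mR=-1548/1469 → advance -1; mR−mL=60/113 → turn +1·90°
n=1: pose=(0,4,E); sL=10/17, sR=2/5; mL=-59/85, mR=16/85; mL+mR=-43/85 → advance -1; mR−mL=15/17 → turn +1·90°
n=2: pose=(-1,4,N); sL=40/13, sR=40/53; mL=-1580/689, mR=1600/689; mL+mR=20/689 → advance +1; mR−mL=60/13 → turn +1·90°
n=3: pose=(-1,5,W); sL=20/17, sR=4; mL=-78/17, mR=-48/17; mL+mR=-126/17 → advance -1; mR−mL=30/17 → turn +1·90°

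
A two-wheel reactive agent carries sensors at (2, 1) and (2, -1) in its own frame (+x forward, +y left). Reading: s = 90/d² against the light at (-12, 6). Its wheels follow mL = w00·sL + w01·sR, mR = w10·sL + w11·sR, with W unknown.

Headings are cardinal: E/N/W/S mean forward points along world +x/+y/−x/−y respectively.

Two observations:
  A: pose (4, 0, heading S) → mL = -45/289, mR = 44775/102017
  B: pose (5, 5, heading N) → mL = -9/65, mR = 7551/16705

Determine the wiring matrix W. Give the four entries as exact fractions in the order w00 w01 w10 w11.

0 -1/2 1/2 1

obs A: pose=(4,0,S) → sL=90/353, sR=90/289, mL=-45/289, mR=44775/102017
obs B: pose=(5,5,N) → sL=90/257, sR=18/65, mL=-9/65, mR=7551/16705
sensor matrix S = [[90/353, 90/289], [90/257, 18/65]]; det S = -13106448/340838797
solve [mL_A; mL_B] = S·[w00; w01] and [mR_A; mR_B] = S·[w10; w11]:
  w00 = 0, w01 = -1/2, w10 = 1/2, w11 = 1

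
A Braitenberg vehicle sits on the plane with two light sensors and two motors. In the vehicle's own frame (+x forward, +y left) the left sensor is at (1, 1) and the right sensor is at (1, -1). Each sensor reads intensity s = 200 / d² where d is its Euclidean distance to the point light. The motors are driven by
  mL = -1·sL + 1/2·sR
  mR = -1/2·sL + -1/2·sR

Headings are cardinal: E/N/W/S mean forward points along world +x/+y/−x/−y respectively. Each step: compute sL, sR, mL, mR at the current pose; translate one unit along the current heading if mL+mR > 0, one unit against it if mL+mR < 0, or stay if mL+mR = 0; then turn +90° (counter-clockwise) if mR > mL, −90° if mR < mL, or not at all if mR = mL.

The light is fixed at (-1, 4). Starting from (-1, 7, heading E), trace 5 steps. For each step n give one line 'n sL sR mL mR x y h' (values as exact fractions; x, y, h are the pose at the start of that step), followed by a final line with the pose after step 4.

0 200/17 40 140/17 -440/17 -1 7 E
1 50 25 -75/2 -75/2 -2 7 S
2 200/9 200/13 -1700/117 -2200/117 -2 8 S
3 10 5 -15/2 -15/2 -2 9 W
4 200/17 200/37 -5700/629 -5400/629 -1 9 W
final 0 9 S

n=0: pose=(-1,7,E); sL=200/17, sR=40; mL=140/17, mR=-440/17; mL+mR=-300/17 → advance -1; mR−mL=-580/17 → turn -1·90°
n=1: pose=(-2,7,S); sL=50, sR=25; mL=-75/2, mR=-75/2; mL+mR=-75 → advance -1; mR−mL=0 → turn +0·90°
n=2: pose=(-2,8,S); sL=200/9, sR=200/13; mL=-1700/117, mR=-2200/117; mL+mR=-100/3 → advance -1; mR−mL=-500/117 → turn -1·90°
n=3: pose=(-2,9,W); sL=10, sR=5; mL=-15/2, mR=-15/2; mL+mR=-15 → advance -1; mR−mL=0 → turn +0·90°
n=4: pose=(-1,9,W); sL=200/17, sR=200/37; mL=-5700/629, mR=-5400/629; mL+mR=-300/17 → advance -1; mR−mL=300/629 → turn +1·90°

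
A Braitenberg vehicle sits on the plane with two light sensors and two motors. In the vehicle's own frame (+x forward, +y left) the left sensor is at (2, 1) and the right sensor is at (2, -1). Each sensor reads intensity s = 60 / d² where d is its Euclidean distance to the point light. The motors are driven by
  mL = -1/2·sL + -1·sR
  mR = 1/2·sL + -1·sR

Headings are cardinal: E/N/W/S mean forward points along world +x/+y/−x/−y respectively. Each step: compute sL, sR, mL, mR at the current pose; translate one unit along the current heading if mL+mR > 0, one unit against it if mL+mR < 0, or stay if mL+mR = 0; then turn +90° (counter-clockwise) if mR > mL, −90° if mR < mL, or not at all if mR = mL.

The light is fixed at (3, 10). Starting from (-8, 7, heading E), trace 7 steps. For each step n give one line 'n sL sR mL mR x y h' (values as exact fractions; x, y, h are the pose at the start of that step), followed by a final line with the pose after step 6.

n=0: pose=(-8,7,E); sL=12/17, sR=60/97; mL=-1602/1649, mR=-438/1649; mL+mR=-120/97 → advance -1; mR−mL=12/17 → turn +1·90°
n=1: pose=(-9,7,N); sL=6/17, sR=30/61; mL=-693/1037, mR=-327/1037; mL+mR=-60/61 → advance -1; mR−mL=6/17 → turn +1·90°
n=2: pose=(-9,6,W); sL=60/221, sR=12/41; mL=-3882/9061, mR=-1422/9061; mL+mR=-24/41 → advance -1; mR−mL=60/221 → turn +1·90°
n=3: pose=(-8,6,S); sL=15/34, sR=1/3; mL=-113/204, mR=-23/204; mL+mR=-2/3 → advance -1; mR−mL=15/34 → turn +1·90°
n=4: pose=(-8,7,E); sL=12/17, sR=60/97; mL=-1602/1649, mR=-438/1649; mL+mR=-120/97 → advance -1; mR−mL=12/17 → turn +1·90°
n=5: pose=(-9,7,N); sL=6/17, sR=30/61; mL=-693/1037, mR=-327/1037; mL+mR=-60/61 → advance -1; mR−mL=6/17 → turn +1·90°
n=6: pose=(-9,6,W); sL=60/221, sR=12/41; mL=-3882/9061, mR=-1422/9061; mL+mR=-24/41 → advance -1; mR−mL=60/221 → turn +1·90°

0 12/17 60/97 -1602/1649 -438/1649 -8 7 E
1 6/17 30/61 -693/1037 -327/1037 -9 7 N
2 60/221 12/41 -3882/9061 -1422/9061 -9 6 W
3 15/34 1/3 -113/204 -23/204 -8 6 S
4 12/17 60/97 -1602/1649 -438/1649 -8 7 E
5 6/17 30/61 -693/1037 -327/1037 -9 7 N
6 60/221 12/41 -3882/9061 -1422/9061 -9 6 W
final -8 6 S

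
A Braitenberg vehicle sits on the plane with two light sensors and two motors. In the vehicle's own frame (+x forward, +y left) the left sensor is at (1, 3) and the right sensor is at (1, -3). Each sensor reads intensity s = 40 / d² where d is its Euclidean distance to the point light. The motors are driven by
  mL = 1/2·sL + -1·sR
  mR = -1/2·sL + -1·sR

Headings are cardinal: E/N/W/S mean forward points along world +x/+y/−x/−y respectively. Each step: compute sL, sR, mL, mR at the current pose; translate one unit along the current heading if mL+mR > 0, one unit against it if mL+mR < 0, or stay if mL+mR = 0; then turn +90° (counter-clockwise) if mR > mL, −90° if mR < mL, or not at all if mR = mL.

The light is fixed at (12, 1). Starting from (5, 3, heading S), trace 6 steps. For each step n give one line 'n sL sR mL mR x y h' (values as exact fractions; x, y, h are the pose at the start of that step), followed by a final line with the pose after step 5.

n=0: pose=(5,3,S); sL=40/17, sR=40/101; mL=1340/1717, mR=-2700/1717; mL+mR=-80/101 → advance -1; mR−mL=-40/17 → turn -1·90°
n=1: pose=(5,4,W); sL=5/8, sR=2/5; mL=-7/80, mR=-57/80; mL+mR=-4/5 → advance -1; mR−mL=-5/8 → turn -1·90°
n=2: pose=(6,4,N); sL=40/97, sR=8/5; mL=-676/485, mR=-876/485; mL+mR=-16/5 → advance -1; mR−mL=-40/97 → turn -1·90°
n=3: pose=(6,3,E); sL=4/5, sR=20/13; mL=-74/65, mR=-126/65; mL+mR=-40/13 → advance -1; mR−mL=-4/5 → turn -1·90°
n=4: pose=(5,3,S); sL=40/17, sR=40/101; mL=1340/1717, mR=-2700/1717; mL+mR=-80/101 → advance -1; mR−mL=-40/17 → turn -1·90°
n=5: pose=(5,4,W); sL=5/8, sR=2/5; mL=-7/80, mR=-57/80; mL+mR=-4/5 → advance -1; mR−mL=-5/8 → turn -1·90°

0 40/17 40/101 1340/1717 -2700/1717 5 3 S
1 5/8 2/5 -7/80 -57/80 5 4 W
2 40/97 8/5 -676/485 -876/485 6 4 N
3 4/5 20/13 -74/65 -126/65 6 3 E
4 40/17 40/101 1340/1717 -2700/1717 5 3 S
5 5/8 2/5 -7/80 -57/80 5 4 W
final 6 4 N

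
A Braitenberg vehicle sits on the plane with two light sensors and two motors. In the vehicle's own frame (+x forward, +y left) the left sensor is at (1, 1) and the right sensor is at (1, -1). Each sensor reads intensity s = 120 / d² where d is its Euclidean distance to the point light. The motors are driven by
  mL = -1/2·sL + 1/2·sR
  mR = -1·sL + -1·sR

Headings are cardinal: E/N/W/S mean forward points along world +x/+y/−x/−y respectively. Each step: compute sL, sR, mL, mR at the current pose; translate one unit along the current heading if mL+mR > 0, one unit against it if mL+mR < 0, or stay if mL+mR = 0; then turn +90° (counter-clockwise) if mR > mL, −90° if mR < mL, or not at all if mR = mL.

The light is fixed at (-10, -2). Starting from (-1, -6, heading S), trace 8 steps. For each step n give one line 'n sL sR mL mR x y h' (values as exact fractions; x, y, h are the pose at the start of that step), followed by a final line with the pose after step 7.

0 24/25 120/89 432/2225 -5136/2225 -1 -6 S
1 3/2 30/17 9/68 -111/34 -1 -5 W
2 24/17 24/25 -96/425 -1008/425 0 -5 N
3 12/13 60/73 -48/949 -1656/949 0 -6 E
4 24/25 120/89 432/2225 -5136/2225 -1 -6 S
5 3/2 30/17 9/68 -111/34 -1 -5 W
6 24/17 24/25 -96/425 -1008/425 0 -5 N
7 12/13 60/73 -48/949 -1656/949 0 -6 E
final -1 -6 S

n=0: pose=(-1,-6,S); sL=24/25, sR=120/89; mL=432/2225, mR=-5136/2225; mL+mR=-4704/2225 → advance -1; mR−mL=-5568/2225 → turn -1·90°
n=1: pose=(-1,-5,W); sL=3/2, sR=30/17; mL=9/68, mR=-111/34; mL+mR=-213/68 → advance -1; mR−mL=-231/68 → turn -1·90°
n=2: pose=(0,-5,N); sL=24/17, sR=24/25; mL=-96/425, mR=-1008/425; mL+mR=-1104/425 → advance -1; mR−mL=-912/425 → turn -1·90°
n=3: pose=(0,-6,E); sL=12/13, sR=60/73; mL=-48/949, mR=-1656/949; mL+mR=-1704/949 → advance -1; mR−mL=-1608/949 → turn -1·90°
n=4: pose=(-1,-6,S); sL=24/25, sR=120/89; mL=432/2225, mR=-5136/2225; mL+mR=-4704/2225 → advance -1; mR−mL=-5568/2225 → turn -1·90°
n=5: pose=(-1,-5,W); sL=3/2, sR=30/17; mL=9/68, mR=-111/34; mL+mR=-213/68 → advance -1; mR−mL=-231/68 → turn -1·90°
n=6: pose=(0,-5,N); sL=24/17, sR=24/25; mL=-96/425, mR=-1008/425; mL+mR=-1104/425 → advance -1; mR−mL=-912/425 → turn -1·90°
n=7: pose=(0,-6,E); sL=12/13, sR=60/73; mL=-48/949, mR=-1656/949; mL+mR=-1704/949 → advance -1; mR−mL=-1608/949 → turn -1·90°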